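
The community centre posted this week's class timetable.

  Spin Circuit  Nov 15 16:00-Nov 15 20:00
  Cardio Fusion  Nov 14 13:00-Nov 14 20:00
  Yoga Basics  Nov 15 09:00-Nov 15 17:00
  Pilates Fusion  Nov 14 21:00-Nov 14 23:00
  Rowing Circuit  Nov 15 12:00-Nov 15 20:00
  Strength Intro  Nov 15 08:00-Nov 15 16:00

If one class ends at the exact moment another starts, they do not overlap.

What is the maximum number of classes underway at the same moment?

Walk through starts and ends in time order (an end at T is processed before a start at T):
Nov 14 13:00 start Cardio Fusion → 1
Nov 14 20:00 end Cardio Fusion → 0
Nov 14 21:00 start Pilates Fusion → 1
Nov 14 23:00 end Pilates Fusion → 0
Nov 15 08:00 start Strength Intro → 1
Nov 15 09:00 start Yoga Basics → 2
Nov 15 12:00 start Rowing Circuit → 3
Nov 15 16:00 end Strength Intro → 2
Nov 15 16:00 start Spin Circuit → 3
Nov 15 17:00 end Yoga Basics → 2
Nov 15 20:00 end Rowing Circuit → 1
Nov 15 20:00 end Spin Circuit → 0
Peak is 3, at Nov 15 12:00 (Rowing Circuit, Strength Intro, Yoga Basics).

3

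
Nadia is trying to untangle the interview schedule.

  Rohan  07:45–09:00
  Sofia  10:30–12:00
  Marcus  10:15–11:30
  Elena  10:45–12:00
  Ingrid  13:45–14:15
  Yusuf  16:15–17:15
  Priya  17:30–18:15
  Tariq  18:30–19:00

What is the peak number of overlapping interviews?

Walk through starts and ends in time order (an end at T is processed before a start at T):
07:45 start Rohan → 1
09:00 end Rohan → 0
10:15 start Marcus → 1
10:30 start Sofia → 2
10:45 start Elena → 3
11:30 end Marcus → 2
12:00 end Elena → 1
12:00 end Sofia → 0
13:45 start Ingrid → 1
14:15 end Ingrid → 0
16:15 start Yusuf → 1
17:15 end Yusuf → 0
17:30 start Priya → 1
18:15 end Priya → 0
18:30 start Tariq → 1
19:00 end Tariq → 0
Peak is 3, at 10:45 (Elena, Marcus, Sofia).

3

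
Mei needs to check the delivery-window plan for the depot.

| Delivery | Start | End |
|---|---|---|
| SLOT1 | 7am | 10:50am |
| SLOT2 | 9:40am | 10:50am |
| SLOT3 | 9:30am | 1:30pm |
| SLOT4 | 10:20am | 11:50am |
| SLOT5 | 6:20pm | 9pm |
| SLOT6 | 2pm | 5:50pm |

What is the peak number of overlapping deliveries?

4

Walk through starts and ends in time order (an end at T is processed before a start at T):
7am start SLOT1 → 1
9:30am start SLOT3 → 2
9:40am start SLOT2 → 3
10:20am start SLOT4 → 4
10:50am end SLOT1 → 3
10:50am end SLOT2 → 2
11:50am end SLOT4 → 1
1:30pm end SLOT3 → 0
2pm start SLOT6 → 1
5:50pm end SLOT6 → 0
6:20pm start SLOT5 → 1
9pm end SLOT5 → 0
Peak is 4, at 10:20am (SLOT1, SLOT2, SLOT3, SLOT4).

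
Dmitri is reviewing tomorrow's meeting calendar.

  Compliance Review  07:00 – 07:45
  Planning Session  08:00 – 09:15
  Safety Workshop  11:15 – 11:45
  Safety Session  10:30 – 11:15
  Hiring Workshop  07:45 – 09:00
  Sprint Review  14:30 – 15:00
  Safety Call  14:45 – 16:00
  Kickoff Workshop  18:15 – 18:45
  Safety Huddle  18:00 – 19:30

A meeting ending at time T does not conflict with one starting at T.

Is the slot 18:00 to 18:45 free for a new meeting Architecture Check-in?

Compliance Review: ends 07:45 at or before Architecture Check-in starts 18:00 → clear.
Hiring Workshop: ends 09:00 at or before Architecture Check-in starts 18:00 → clear.
Planning Session: ends 09:15 at or before Architecture Check-in starts 18:00 → clear.
Safety Session: ends 11:15 at or before Architecture Check-in starts 18:00 → clear.
Safety Workshop: ends 11:45 at or before Architecture Check-in starts 18:00 → clear.
Sprint Review: ends 15:00 at or before Architecture Check-in starts 18:00 → clear.
Safety Call: ends 16:00 at or before Architecture Check-in starts 18:00 → clear.
Safety Huddle: starts 18:00 before Architecture Check-in ends 18:45, and ends 19:30 after Architecture Check-in starts 18:00 → overlap.
Kickoff Workshop: starts 18:15 before Architecture Check-in ends 18:45, and ends 18:45 after Architecture Check-in starts 18:00 → overlap.
Architecture Check-in overlaps Kickoff Workshop, Safety Huddle.

No — it overlaps Kickoff Workshop, Safety Huddle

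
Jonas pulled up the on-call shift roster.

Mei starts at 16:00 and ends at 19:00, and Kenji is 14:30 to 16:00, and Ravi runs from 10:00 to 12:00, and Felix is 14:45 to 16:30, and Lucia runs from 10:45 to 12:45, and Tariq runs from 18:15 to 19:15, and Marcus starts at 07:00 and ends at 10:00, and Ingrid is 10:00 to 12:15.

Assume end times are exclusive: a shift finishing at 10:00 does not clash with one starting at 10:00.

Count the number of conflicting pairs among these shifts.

6

Sorted by start: Marcus, Ingrid, Ravi, Lucia, Kenji, Felix, Mei, Tariq.
Ingrid starts exactly when Marcus ends (back-to-back, no overlap); Marcus is clear from here.
Ravi starts before Ingrid ends → Ingrid and Ravi overlap.
Lucia starts before Ingrid ends → Ingrid and Lucia overlap.
Kenji starts after Ingrid ends; Ingrid is clear from here.
Lucia starts before Ravi ends → Ravi and Lucia overlap.
Kenji starts after Ravi ends; Ravi is clear from here.
Kenji starts after Lucia ends; Lucia is clear from here.
Felix starts before Kenji ends → Kenji and Felix overlap.
Mei starts exactly when Kenji ends (back-to-back, no overlap); Kenji is clear from here.
Mei starts before Felix ends → Felix and Mei overlap.
Tariq starts after Felix ends.
Tariq starts before Mei ends → Mei and Tariq overlap.
Overlapping pairs: Felix & Kenji, Felix & Mei, Ingrid & Lucia, Ingrid & Ravi, Lucia & Ravi, Mei & Tariq — 6 in total.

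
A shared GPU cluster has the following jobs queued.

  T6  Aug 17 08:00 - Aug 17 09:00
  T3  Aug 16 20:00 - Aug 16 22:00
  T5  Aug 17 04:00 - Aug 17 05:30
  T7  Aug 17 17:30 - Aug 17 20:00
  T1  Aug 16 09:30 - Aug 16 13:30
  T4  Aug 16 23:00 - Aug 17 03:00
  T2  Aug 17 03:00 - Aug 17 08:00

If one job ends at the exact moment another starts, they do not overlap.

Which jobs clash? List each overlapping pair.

Two intervals overlap when each starts before the other ends.
Sorted by start: T1, T3, T4, T2, T5, T6, T7.
T3 starts after T1 ends — done with T1.
T4 starts after T3 ends — done with T3.
T2 starts exactly when T4 ends (back-to-back, no overlap) — done with T4.
T5 starts before T2 ends → T2 and T5 overlap.
T6 starts exactly when T2 ends (back-to-back, no overlap) — done with T2.
T6 starts after T5 ends — done with T5.
T7 starts after T6 ends.

T2 & T5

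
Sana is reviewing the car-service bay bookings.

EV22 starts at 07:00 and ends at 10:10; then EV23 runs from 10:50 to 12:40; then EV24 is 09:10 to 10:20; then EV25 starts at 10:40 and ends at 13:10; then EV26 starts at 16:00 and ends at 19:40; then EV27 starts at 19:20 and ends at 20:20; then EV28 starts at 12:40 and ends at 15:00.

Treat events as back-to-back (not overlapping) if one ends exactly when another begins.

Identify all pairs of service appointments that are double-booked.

Check each pair: they overlap iff neither finishes before the other starts.
Sorted by start: EV22, EV24, EV25, EV23, EV28, EV26, EV27.
EV24 starts before EV22 ends → EV22 and EV24 overlap.
EV25 starts after EV22 ends — done with EV22.
EV25 starts after EV24 ends — done with EV24.
EV23 starts before EV25 ends → EV25 and EV23 overlap.
EV28 starts before EV25 ends → EV25 and EV28 overlap.
EV26 starts after EV25 ends — done with EV25.
EV28 starts exactly when EV23 ends (back-to-back, no overlap) — done with EV23.
EV26 starts after EV28 ends — done with EV28.
EV27 starts before EV26 ends → EV26 and EV27 overlap.

EV22 & EV24, EV23 & EV25, EV25 & EV28, EV26 & EV27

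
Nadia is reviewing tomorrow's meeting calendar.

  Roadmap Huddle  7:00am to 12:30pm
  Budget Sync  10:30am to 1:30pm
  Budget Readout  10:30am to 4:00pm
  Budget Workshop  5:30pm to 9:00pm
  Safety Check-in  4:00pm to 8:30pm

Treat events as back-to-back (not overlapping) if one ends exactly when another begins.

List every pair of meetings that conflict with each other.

Sorted by start: Roadmap Huddle, Budget Sync, Budget Readout, Safety Check-in, Budget Workshop.
Budget Sync starts before Roadmap Huddle ends → Roadmap Huddle and Budget Sync overlap.
Budget Readout starts before Roadmap Huddle ends → Roadmap Huddle and Budget Readout overlap.
Safety Check-in starts after Roadmap Huddle ends, so Roadmap Huddle has no further overlaps.
Budget Readout starts before Budget Sync ends → Budget Sync and Budget Readout overlap.
Safety Check-in starts after Budget Sync ends, so Budget Sync has no further overlaps.
Safety Check-in starts exactly when Budget Readout ends (back-to-back, no overlap), so Budget Readout has no further overlaps.
Budget Workshop starts before Safety Check-in ends → Safety Check-in and Budget Workshop overlap.

Budget Readout & Budget Sync, Budget Readout & Roadmap Huddle, Budget Sync & Roadmap Huddle, Budget Workshop & Safety Check-in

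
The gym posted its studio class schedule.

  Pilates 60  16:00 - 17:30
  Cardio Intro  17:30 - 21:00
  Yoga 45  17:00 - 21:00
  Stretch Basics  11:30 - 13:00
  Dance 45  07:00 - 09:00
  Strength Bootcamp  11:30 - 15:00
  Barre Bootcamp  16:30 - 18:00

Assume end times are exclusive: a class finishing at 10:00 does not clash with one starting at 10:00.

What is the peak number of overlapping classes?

Sweep the timeline, counting +1 at each start and −1 at each end (ends before starts at a tie):
07:00 start Dance 45 → 1
09:00 end Dance 45 → 0
11:30 start Strength Bootcamp → 1
11:30 start Stretch Basics → 2
13:00 end Stretch Basics → 1
15:00 end Strength Bootcamp → 0
16:00 start Pilates 60 → 1
16:30 start Barre Bootcamp → 2
17:00 start Yoga 45 → 3
17:30 end Pilates 60 → 2
17:30 start Cardio Intro → 3
18:00 end Barre Bootcamp → 2
21:00 end Cardio Intro → 1
21:00 end Yoga 45 → 0
Peak is 3, at 17:00 (Barre Bootcamp, Pilates 60, Yoga 45).

3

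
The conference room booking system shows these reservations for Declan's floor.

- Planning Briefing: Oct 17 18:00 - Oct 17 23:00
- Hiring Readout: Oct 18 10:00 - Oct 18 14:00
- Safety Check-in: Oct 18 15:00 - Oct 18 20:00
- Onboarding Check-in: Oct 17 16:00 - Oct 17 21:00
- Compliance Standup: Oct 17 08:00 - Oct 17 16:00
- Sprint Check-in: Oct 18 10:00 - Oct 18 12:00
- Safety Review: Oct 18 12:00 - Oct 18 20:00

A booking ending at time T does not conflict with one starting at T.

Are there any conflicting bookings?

Yes

Sorted by start: Compliance Standup, Onboarding Check-in, Planning Briefing, Sprint Check-in, Hiring Readout, Safety Review, Safety Check-in.
Onboarding Check-in starts exactly when Compliance Standup ends (back-to-back, no overlap) — done with Compliance Standup.
Planning Briefing starts before Onboarding Check-in ends → Onboarding Check-in and Planning Briefing overlap.
That's a conflict, so the schedule is not conflict-free.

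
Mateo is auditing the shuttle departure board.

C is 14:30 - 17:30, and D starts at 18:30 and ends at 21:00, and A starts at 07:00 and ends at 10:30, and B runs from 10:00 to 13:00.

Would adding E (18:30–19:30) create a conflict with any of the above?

Yes — it overlaps D

A: ends 10:30 at or before E starts 18:30 → clear.
B: ends 13:00 at or before E starts 18:30 → clear.
C: ends 17:30 at or before E starts 18:30 → clear.
D: starts 18:30 before E ends 19:30, and ends 21:00 after E starts 18:30 → overlap.
E overlaps D.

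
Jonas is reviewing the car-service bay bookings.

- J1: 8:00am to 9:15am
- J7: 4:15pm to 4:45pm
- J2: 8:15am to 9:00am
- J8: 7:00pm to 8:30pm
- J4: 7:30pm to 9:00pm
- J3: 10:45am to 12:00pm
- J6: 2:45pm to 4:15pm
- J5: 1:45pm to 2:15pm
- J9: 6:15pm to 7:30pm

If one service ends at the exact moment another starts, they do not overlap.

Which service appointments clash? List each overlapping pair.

Sorted by start: J1, J2, J3, J5, J6, J7, J9, J8, J4.
J2 starts before J1 ends → J1 and J2 overlap.
J3 starts after J1 ends, so J1 has no further overlaps.
J3 starts after J2 ends, so J2 has no further overlaps.
J5 starts after J3 ends, so J3 has no further overlaps.
J6 starts after J5 ends, so J5 has no further overlaps.
J7 starts exactly when J6 ends (back-to-back, no overlap), so J6 has no further overlaps.
J9 starts after J7 ends, so J7 has no further overlaps.
J8 starts before J9 ends → J9 and J8 overlap.
J4 starts exactly when J9 ends (back-to-back, no overlap).
J4 starts before J8 ends → J8 and J4 overlap.

J1 & J2, J4 & J8, J8 & J9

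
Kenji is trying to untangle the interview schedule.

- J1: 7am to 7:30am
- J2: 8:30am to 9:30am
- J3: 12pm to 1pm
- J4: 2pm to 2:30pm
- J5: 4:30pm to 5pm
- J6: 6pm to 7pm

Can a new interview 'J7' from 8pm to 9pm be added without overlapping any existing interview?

Yes — the slot is free

J1: ends 7:30am at or before J7 starts 8pm → clear.
J2: ends 9:30am at or before J7 starts 8pm → clear.
J3: ends 1pm at or before J7 starts 8pm → clear.
J4: ends 2:30pm at or before J7 starts 8pm → clear.
J5: ends 5pm at or before J7 starts 8pm → clear.
J6: ends 7pm at or before J7 starts 8pm → clear.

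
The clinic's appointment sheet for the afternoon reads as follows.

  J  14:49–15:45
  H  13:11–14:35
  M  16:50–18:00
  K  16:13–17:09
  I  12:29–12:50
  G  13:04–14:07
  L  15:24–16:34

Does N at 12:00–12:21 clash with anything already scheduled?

No — it doesn't clash with anything

I: starts 12:29 at or after N ends 12:21 → clear.
G: starts 13:04 at or after N ends 12:21 → clear.
H: starts 13:11 at or after N ends 12:21 → clear.
J: starts 14:49 at or after N ends 12:21 → clear.
L: starts 15:24 at or after N ends 12:21 → clear.
K: starts 16:13 at or after N ends 12:21 → clear.
M: starts 16:50 at or after N ends 12:21 → clear.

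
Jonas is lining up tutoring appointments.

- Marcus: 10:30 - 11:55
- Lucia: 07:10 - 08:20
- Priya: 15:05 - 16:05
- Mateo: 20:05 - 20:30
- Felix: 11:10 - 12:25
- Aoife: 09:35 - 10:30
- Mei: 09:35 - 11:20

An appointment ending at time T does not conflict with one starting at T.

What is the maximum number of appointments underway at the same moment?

3

Sort all start/end points and keep a running count:
07:10 start Lucia → 1
08:20 end Lucia → 0
09:35 start Aoife → 1
09:35 start Mei → 2
10:30 end Aoife → 1
10:30 start Marcus → 2
11:10 start Felix → 3
11:20 end Mei → 2
11:55 end Marcus → 1
12:25 end Felix → 0
15:05 start Priya → 1
16:05 end Priya → 0
20:05 start Mateo → 1
20:30 end Mateo → 0
Peak is 3, at 11:10 (Felix, Marcus, Mei).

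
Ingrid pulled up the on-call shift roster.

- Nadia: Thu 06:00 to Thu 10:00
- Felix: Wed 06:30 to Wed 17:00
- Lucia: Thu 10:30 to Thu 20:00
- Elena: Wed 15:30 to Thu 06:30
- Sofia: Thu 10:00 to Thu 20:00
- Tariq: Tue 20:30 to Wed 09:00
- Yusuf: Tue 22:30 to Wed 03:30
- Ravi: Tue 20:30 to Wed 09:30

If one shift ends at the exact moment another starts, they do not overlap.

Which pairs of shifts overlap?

Elena & Felix, Elena & Nadia, Felix & Ravi, Felix & Tariq, Lucia & Sofia, Ravi & Tariq, Ravi & Yusuf, Tariq & Yusuf

Check each pair: they overlap iff neither finishes before the other starts.
Sorted by start: Ravi, Tariq, Yusuf, Felix, Elena, Nadia, Sofia, Lucia.
Tariq starts before Ravi ends → Ravi and Tariq overlap.
Yusuf starts before Ravi ends → Ravi and Yusuf overlap.
Felix starts before Ravi ends → Ravi and Felix overlap.
Elena starts after Ravi ends, so Ravi has no further overlaps.
Yusuf starts before Tariq ends → Tariq and Yusuf overlap.
Felix starts before Tariq ends → Tariq and Felix overlap.
Elena starts after Tariq ends, so Tariq has no further overlaps.
Felix starts after Yusuf ends, so Yusuf has no further overlaps.
Elena starts before Felix ends → Felix and Elena overlap.
Nadia starts after Felix ends, so Felix has no further overlaps.
Nadia starts before Elena ends → Elena and Nadia overlap.
Sofia starts after Elena ends, so Elena has no further overlaps.
Sofia starts exactly when Nadia ends (back-to-back, no overlap), so Nadia has no further overlaps.
Lucia starts before Sofia ends → Sofia and Lucia overlap.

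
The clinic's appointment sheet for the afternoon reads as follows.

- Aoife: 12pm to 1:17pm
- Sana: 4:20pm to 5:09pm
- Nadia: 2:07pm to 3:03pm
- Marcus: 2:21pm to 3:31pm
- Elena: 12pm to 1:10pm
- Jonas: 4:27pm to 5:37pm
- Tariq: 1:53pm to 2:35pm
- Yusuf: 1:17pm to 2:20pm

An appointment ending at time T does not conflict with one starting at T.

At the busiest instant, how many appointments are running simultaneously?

Walk through starts and ends in time order (an end at T is processed before a start at T):
12pm start Aoife → 1
12pm start Elena → 2
1:10pm end Elena → 1
1:17pm end Aoife → 0
1:17pm start Yusuf → 1
1:53pm start Tariq → 2
2:07pm start Nadia → 3
2:20pm end Yusuf → 2
2:21pm start Marcus → 3
2:35pm end Tariq → 2
3:03pm end Nadia → 1
3:31pm end Marcus → 0
4:20pm start Sana → 1
4:27pm start Jonas → 2
5:09pm end Sana → 1
5:37pm end Jonas → 0
Peak is 3, at 2:07pm (Nadia, Tariq, Yusuf).

3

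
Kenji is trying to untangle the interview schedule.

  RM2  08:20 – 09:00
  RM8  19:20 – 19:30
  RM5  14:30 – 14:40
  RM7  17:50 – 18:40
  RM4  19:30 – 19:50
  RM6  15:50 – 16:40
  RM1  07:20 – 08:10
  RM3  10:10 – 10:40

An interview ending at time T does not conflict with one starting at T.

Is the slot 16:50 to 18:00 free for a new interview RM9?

RM1: ends 08:10 at or before RM9 starts 16:50 → clear.
RM2: ends 09:00 at or before RM9 starts 16:50 → clear.
RM3: ends 10:40 at or before RM9 starts 16:50 → clear.
RM5: ends 14:40 at or before RM9 starts 16:50 → clear.
RM6: ends 16:40 at or before RM9 starts 16:50 → clear.
RM7: starts 17:50 before RM9 ends 18:00, and ends 18:40 after RM9 starts 16:50 → overlap.
RM8: starts 19:20 at or after RM9 ends 18:00 → clear.
RM4: starts 19:30 at or after RM9 ends 18:00 → clear.
RM9 overlaps RM7.

No — it overlaps RM7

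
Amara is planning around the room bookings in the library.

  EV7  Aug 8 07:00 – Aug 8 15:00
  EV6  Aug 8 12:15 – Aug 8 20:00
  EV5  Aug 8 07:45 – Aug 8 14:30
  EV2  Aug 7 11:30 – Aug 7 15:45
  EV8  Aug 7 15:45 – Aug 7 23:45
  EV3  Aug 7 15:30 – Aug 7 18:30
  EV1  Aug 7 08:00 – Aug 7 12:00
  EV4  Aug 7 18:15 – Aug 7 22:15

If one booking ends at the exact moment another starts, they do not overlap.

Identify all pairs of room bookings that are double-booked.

EV1 & EV2, EV2 & EV3, EV3 & EV4, EV3 & EV8, EV4 & EV8, EV5 & EV6, EV5 & EV7, EV6 & EV7

Sorted by start: EV1, EV2, EV3, EV8, EV4, EV7, EV5, EV6.
EV2 starts before EV1 ends → EV1 and EV2 overlap.
EV3 starts after EV1 ends; EV1 is clear from here.
EV3 starts before EV2 ends → EV2 and EV3 overlap.
EV8 starts exactly when EV2 ends (back-to-back, no overlap); EV2 is clear from here.
EV8 starts before EV3 ends → EV3 and EV8 overlap.
EV4 starts before EV3 ends → EV3 and EV4 overlap.
EV7 starts after EV3 ends; EV3 is clear from here.
EV4 starts before EV8 ends → EV8 and EV4 overlap.
EV7 starts after EV8 ends; EV8 is clear from here.
EV7 starts after EV4 ends; EV4 is clear from here.
EV5 starts before EV7 ends → EV7 and EV5 overlap.
EV6 starts before EV7 ends → EV7 and EV6 overlap.
EV6 starts before EV5 ends → EV5 and EV6 overlap.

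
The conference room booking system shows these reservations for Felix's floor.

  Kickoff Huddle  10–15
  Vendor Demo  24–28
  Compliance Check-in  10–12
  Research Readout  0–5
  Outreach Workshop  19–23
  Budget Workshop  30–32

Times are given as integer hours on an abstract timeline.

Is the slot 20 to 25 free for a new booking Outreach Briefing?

Research Readout: ends 5 at or before Outreach Briefing starts 20 → clear.
Kickoff Huddle: ends 15 at or before Outreach Briefing starts 20 → clear.
Compliance Check-in: ends 12 at or before Outreach Briefing starts 20 → clear.
Outreach Workshop: starts 19 before Outreach Briefing ends 25, and ends 23 after Outreach Briefing starts 20 → overlap.
Vendor Demo: starts 24 before Outreach Briefing ends 25, and ends 28 after Outreach Briefing starts 20 → overlap.
Budget Workshop: starts 30 at or after Outreach Briefing ends 25 → clear.
Outreach Briefing overlaps Outreach Workshop, Vendor Demo.

No — it overlaps Outreach Workshop, Vendor Demo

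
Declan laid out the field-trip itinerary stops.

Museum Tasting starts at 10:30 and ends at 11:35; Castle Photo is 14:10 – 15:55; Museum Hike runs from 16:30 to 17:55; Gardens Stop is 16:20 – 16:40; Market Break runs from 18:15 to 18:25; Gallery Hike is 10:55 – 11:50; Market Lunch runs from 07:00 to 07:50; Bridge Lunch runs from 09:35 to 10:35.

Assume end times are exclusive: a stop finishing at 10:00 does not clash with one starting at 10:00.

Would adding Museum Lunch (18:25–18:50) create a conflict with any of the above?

No — it doesn't clash with anything

Market Lunch: ends 07:50 at or before Museum Lunch starts 18:25 → clear.
Bridge Lunch: ends 10:35 at or before Museum Lunch starts 18:25 → clear.
Museum Tasting: ends 11:35 at or before Museum Lunch starts 18:25 → clear.
Gallery Hike: ends 11:50 at or before Museum Lunch starts 18:25 → clear.
Castle Photo: ends 15:55 at or before Museum Lunch starts 18:25 → clear.
Gardens Stop: ends 16:40 at or before Museum Lunch starts 18:25 → clear.
Museum Hike: ends 17:55 at or before Museum Lunch starts 18:25 → clear.
Market Break: ends 18:25 at or before Museum Lunch starts 18:25 → clear.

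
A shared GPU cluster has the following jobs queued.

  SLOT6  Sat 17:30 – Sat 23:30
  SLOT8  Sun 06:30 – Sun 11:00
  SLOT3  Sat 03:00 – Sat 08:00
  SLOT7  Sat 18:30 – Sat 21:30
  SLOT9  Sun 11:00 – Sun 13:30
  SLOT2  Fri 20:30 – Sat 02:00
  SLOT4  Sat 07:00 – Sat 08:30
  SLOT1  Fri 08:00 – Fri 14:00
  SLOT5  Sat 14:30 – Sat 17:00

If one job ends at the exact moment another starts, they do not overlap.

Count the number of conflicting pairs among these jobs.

Check each pair: they overlap iff neither finishes before the other starts.
Sorted by start: SLOT1, SLOT2, SLOT3, SLOT4, SLOT5, SLOT6, SLOT7, SLOT8, SLOT9.
SLOT2 starts after SLOT1 ends, so SLOT1 has no further overlaps.
SLOT3 starts after SLOT2 ends, so SLOT2 has no further overlaps.
SLOT4 starts before SLOT3 ends → SLOT3 and SLOT4 overlap.
SLOT5 starts after SLOT3 ends, so SLOT3 has no further overlaps.
SLOT5 starts after SLOT4 ends, so SLOT4 has no further overlaps.
SLOT6 starts after SLOT5 ends, so SLOT5 has no further overlaps.
SLOT7 starts before SLOT6 ends → SLOT6 and SLOT7 overlap.
SLOT8 starts after SLOT6 ends, so SLOT6 has no further overlaps.
SLOT8 starts after SLOT7 ends, so SLOT7 has no further overlaps.
SLOT9 starts exactly when SLOT8 ends (back-to-back, no overlap).
Overlapping pairs: SLOT3 & SLOT4, SLOT6 & SLOT7 — 2 in total.

2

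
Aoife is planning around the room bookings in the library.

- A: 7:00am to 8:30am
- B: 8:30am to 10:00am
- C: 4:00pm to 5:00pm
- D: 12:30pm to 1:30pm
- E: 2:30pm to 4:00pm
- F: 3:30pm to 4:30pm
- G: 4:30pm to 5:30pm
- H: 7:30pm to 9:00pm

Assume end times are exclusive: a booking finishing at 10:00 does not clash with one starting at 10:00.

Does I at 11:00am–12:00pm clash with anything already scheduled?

No — it doesn't clash with anything

A: ends 8:30am at or before I starts 11:00am → clear.
B: ends 10:00am at or before I starts 11:00am → clear.
D: starts 12:30pm at or after I ends 12:00pm → clear.
E: starts 2:30pm at or after I ends 12:00pm → clear.
F: starts 3:30pm at or after I ends 12:00pm → clear.
C: starts 4:00pm at or after I ends 12:00pm → clear.
G: starts 4:30pm at or after I ends 12:00pm → clear.
H: starts 7:30pm at or after I ends 12:00pm → clear.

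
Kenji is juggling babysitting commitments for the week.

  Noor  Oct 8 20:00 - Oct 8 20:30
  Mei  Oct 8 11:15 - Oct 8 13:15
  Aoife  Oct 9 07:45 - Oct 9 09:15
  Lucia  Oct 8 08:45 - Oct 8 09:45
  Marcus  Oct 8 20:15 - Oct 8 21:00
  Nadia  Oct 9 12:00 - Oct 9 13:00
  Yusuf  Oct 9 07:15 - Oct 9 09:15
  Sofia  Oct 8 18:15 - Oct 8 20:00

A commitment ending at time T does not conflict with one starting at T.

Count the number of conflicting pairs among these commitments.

2

Sorted by start: Lucia, Mei, Sofia, Noor, Marcus, Yusuf, Aoife, Nadia.
Mei starts after Lucia ends, so nothing later overlaps Lucia either.
Sofia starts after Mei ends, so nothing later overlaps Mei either.
Noor starts exactly when Sofia ends (back-to-back, no overlap), so nothing later overlaps Sofia either.
Marcus starts before Noor ends → Noor and Marcus overlap.
Yusuf starts after Noor ends, so nothing later overlaps Noor either.
Yusuf starts after Marcus ends, so nothing later overlaps Marcus either.
Aoife starts before Yusuf ends → Yusuf and Aoife overlap.
Nadia starts after Yusuf ends.
Nadia starts after Aoife ends.
Overlapping pairs: Aoife & Yusuf, Marcus & Noor — 2 in total.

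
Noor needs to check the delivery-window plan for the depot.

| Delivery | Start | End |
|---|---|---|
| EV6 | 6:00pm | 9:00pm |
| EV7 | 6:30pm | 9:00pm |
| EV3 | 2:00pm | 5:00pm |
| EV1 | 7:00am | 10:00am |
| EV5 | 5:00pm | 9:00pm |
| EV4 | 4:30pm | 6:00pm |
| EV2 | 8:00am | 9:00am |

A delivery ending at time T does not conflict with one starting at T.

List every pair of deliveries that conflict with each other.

EV1 & EV2, EV3 & EV4, EV4 & EV5, EV5 & EV6, EV5 & EV7, EV6 & EV7

Sorted by start: EV1, EV2, EV3, EV4, EV5, EV6, EV7.
EV2 starts before EV1 ends → EV1 and EV2 overlap.
EV3 starts after EV1 ends, so EV1 has no further overlaps.
EV3 starts after EV2 ends, so EV2 has no further overlaps.
EV4 starts before EV3 ends → EV3 and EV4 overlap.
EV5 starts exactly when EV3 ends (back-to-back, no overlap), so EV3 has no further overlaps.
EV5 starts before EV4 ends → EV4 and EV5 overlap.
EV6 starts exactly when EV4 ends (back-to-back, no overlap), so EV4 has no further overlaps.
EV6 starts before EV5 ends → EV5 and EV6 overlap.
EV7 starts before EV5 ends → EV5 and EV7 overlap.
EV7 starts before EV6 ends → EV6 and EV7 overlap.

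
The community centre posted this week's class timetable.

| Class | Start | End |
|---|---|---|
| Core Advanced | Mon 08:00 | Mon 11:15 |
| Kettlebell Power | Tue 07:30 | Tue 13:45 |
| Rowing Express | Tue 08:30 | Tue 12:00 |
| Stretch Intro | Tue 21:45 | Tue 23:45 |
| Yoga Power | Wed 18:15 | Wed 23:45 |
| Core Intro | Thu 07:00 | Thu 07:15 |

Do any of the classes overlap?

Check each pair: they overlap iff neither finishes before the other starts.
Sorted by start: Core Advanced, Kettlebell Power, Rowing Express, Stretch Intro, Yoga Power, Core Intro.
Kettlebell Power starts after Core Advanced ends, so Core Advanced has no further overlaps.
Rowing Express starts before Kettlebell Power ends → Kettlebell Power and Rowing Express overlap.
That's a conflict, so the schedule is not conflict-free.

Yes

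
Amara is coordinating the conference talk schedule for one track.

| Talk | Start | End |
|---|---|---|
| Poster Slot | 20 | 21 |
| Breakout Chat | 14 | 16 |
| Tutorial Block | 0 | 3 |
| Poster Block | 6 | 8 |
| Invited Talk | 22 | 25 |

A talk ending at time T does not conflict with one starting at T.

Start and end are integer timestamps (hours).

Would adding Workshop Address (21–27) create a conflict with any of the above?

Tutorial Block: ends 3 at or before Workshop Address starts 21 → clear.
Poster Block: ends 8 at or before Workshop Address starts 21 → clear.
Breakout Chat: ends 16 at or before Workshop Address starts 21 → clear.
Poster Slot: ends 21 at or before Workshop Address starts 21 → clear.
Invited Talk: starts 22 before Workshop Address ends 27, and ends 25 after Workshop Address starts 21 → overlap.
Workshop Address overlaps Invited Talk.

Yes — it overlaps Invited Talk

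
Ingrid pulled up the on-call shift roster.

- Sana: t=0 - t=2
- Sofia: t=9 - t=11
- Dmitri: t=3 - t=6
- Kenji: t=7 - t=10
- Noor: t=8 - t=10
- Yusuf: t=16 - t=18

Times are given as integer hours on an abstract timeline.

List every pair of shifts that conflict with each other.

Kenji & Noor, Kenji & Sofia, Noor & Sofia

Check each pair: they overlap iff neither finishes before the other starts.
Sorted by start: Sana, Dmitri, Kenji, Noor, Sofia, Yusuf.
Dmitri starts after Sana ends; Sana is clear from here.
Kenji starts after Dmitri ends; Dmitri is clear from here.
Noor starts before Kenji ends → Kenji and Noor overlap.
Sofia starts before Kenji ends → Kenji and Sofia overlap.
Yusuf starts after Kenji ends.
Sofia starts before Noor ends → Noor and Sofia overlap.
Yusuf starts after Noor ends.
Yusuf starts after Sofia ends.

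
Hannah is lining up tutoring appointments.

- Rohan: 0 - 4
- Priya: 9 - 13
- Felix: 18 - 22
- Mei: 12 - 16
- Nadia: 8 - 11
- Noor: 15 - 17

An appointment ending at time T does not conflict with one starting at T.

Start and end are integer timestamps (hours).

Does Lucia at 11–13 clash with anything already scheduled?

Yes — it overlaps Mei, Priya

Rohan: ends 4 at or before Lucia starts 11 → clear.
Nadia: ends 11 at or before Lucia starts 11 → clear.
Priya: starts 9 before Lucia ends 13, and ends 13 after Lucia starts 11 → overlap.
Mei: starts 12 before Lucia ends 13, and ends 16 after Lucia starts 11 → overlap.
Noor: starts 15 at or after Lucia ends 13 → clear.
Felix: starts 18 at or after Lucia ends 13 → clear.
Lucia overlaps Priya, Mei.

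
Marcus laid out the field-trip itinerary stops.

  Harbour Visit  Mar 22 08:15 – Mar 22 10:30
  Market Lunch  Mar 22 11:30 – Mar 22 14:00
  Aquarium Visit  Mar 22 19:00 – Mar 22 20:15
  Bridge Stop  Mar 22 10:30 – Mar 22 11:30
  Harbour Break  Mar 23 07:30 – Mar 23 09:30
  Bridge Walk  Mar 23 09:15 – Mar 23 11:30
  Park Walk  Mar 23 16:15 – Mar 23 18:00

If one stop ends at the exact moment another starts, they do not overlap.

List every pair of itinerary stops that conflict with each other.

Sorted by start: Harbour Visit, Bridge Stop, Market Lunch, Aquarium Visit, Harbour Break, Bridge Walk, Park Walk.
Bridge Stop starts exactly when Harbour Visit ends (back-to-back, no overlap), so nothing later overlaps Harbour Visit either.
Market Lunch starts exactly when Bridge Stop ends (back-to-back, no overlap), so nothing later overlaps Bridge Stop either.
Aquarium Visit starts after Market Lunch ends, so nothing later overlaps Market Lunch either.
Harbour Break starts after Aquarium Visit ends, so nothing later overlaps Aquarium Visit either.
Bridge Walk starts before Harbour Break ends → Harbour Break and Bridge Walk overlap.
Park Walk starts after Harbour Break ends.
Park Walk starts after Bridge Walk ends.

Bridge Walk & Harbour Break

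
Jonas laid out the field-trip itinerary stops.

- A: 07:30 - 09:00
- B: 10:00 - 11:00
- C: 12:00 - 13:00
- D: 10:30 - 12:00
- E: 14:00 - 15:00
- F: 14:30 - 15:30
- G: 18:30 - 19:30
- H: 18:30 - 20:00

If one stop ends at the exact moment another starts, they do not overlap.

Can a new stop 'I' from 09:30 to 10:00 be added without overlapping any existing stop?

Yes — the slot is free

A: ends 09:00 at or before I starts 09:30 → clear.
B: starts 10:00 at or after I ends 10:00 → clear.
D: starts 10:30 at or after I ends 10:00 → clear.
C: starts 12:00 at or after I ends 10:00 → clear.
E: starts 14:00 at or after I ends 10:00 → clear.
F: starts 14:30 at or after I ends 10:00 → clear.
G: starts 18:30 at or after I ends 10:00 → clear.
H: starts 18:30 at or after I ends 10:00 → clear.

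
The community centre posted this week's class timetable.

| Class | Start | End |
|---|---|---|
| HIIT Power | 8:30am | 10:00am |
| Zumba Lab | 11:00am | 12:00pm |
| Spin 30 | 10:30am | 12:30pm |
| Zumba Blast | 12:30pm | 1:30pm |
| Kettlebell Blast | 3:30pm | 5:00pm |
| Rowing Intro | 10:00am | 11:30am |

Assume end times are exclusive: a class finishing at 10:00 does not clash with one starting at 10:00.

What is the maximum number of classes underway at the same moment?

3

Sweep the timeline, counting +1 at each start and −1 at each end (ends before starts at a tie):
8:30am start HIIT Power → 1
10:00am end HIIT Power → 0
10:00am start Rowing Intro → 1
10:30am start Spin 30 → 2
11:00am start Zumba Lab → 3
11:30am end Rowing Intro → 2
12:00pm end Zumba Lab → 1
12:30pm end Spin 30 → 0
12:30pm start Zumba Blast → 1
1:30pm end Zumba Blast → 0
3:30pm start Kettlebell Blast → 1
5:00pm end Kettlebell Blast → 0
Peak is 3, at 11:00am (Rowing Intro, Spin 30, Zumba Lab).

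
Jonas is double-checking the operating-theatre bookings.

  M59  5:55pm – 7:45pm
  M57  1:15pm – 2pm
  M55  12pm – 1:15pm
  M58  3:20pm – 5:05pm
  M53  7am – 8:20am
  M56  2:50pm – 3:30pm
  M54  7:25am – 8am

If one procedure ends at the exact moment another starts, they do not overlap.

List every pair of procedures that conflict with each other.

M53 & M54, M56 & M58

Check each pair: they overlap iff neither finishes before the other starts.
Sorted by start: M53, M54, M55, M57, M56, M58, M59.
M54 starts before M53 ends → M53 and M54 overlap.
M55 starts after M53 ends — done with M53.
M55 starts after M54 ends — done with M54.
M57 starts exactly when M55 ends (back-to-back, no overlap) — done with M55.
M56 starts after M57 ends — done with M57.
M58 starts before M56 ends → M56 and M58 overlap.
M59 starts after M56 ends.
M59 starts after M58 ends.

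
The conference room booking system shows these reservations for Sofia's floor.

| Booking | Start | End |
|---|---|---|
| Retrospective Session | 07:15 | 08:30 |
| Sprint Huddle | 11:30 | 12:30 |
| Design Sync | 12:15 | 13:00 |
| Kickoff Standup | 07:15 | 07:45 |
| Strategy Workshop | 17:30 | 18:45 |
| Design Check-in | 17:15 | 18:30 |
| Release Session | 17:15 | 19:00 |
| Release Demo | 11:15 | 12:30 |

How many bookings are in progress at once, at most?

3

Sort all start/end points and keep a running count:
07:15 start Kickoff Standup → 1
07:15 start Retrospective Session → 2
07:45 end Kickoff Standup → 1
08:30 end Retrospective Session → 0
11:15 start Release Demo → 1
11:30 start Sprint Huddle → 2
12:15 start Design Sync → 3
12:30 end Release Demo → 2
12:30 end Sprint Huddle → 1
13:00 end Design Sync → 0
17:15 start Design Check-in → 1
17:15 start Release Session → 2
17:30 start Strategy Workshop → 3
18:30 end Design Check-in → 2
18:45 end Strategy Workshop → 1
19:00 end Release Session → 0
Peak is 3, at 12:15 (Design Sync, Release Demo, Sprint Huddle).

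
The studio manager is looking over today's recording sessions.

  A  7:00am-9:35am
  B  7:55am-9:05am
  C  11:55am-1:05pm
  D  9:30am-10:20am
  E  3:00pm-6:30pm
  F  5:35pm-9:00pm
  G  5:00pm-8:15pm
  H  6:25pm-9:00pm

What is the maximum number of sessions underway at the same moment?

4

Sweep the timeline, counting +1 at each start and −1 at each end (ends before starts at a tie):
7:00am start A → 1
7:55am start B → 2
9:05am end B → 1
9:30am start D → 2
9:35am end A → 1
10:20am end D → 0
11:55am start C → 1
1:05pm end C → 0
3:00pm start E → 1
5:00pm start G → 2
5:35pm start F → 3
6:25pm start H → 4
6:30pm end E → 3
8:15pm end G → 2
9:00pm end F → 1
9:00pm end H → 0
Peak is 4, at 6:25pm (E, F, G, H).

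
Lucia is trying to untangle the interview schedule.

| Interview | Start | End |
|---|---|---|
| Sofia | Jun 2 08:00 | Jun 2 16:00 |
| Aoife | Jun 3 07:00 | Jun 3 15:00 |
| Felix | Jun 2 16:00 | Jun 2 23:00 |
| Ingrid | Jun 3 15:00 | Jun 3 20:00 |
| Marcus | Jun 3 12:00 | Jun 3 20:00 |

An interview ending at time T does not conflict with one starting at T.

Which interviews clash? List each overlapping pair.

Check each pair: they overlap iff neither finishes before the other starts.
Sorted by start: Sofia, Felix, Aoife, Marcus, Ingrid.
Felix starts exactly when Sofia ends (back-to-back, no overlap) — done with Sofia.
Aoife starts after Felix ends — done with Felix.
Marcus starts before Aoife ends → Aoife and Marcus overlap.
Ingrid starts exactly when Aoife ends (back-to-back, no overlap).
Ingrid starts before Marcus ends → Marcus and Ingrid overlap.

Aoife & Marcus, Ingrid & Marcus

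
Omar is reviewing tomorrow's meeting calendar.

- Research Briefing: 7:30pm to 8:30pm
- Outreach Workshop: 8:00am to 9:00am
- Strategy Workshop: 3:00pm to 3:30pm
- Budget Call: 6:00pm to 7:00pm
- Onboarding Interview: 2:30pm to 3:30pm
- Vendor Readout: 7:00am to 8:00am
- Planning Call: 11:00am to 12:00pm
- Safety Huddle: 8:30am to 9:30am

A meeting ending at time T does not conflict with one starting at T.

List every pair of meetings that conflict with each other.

Two intervals overlap when each starts before the other ends.
Sorted by start: Vendor Readout, Outreach Workshop, Safety Huddle, Planning Call, Onboarding Interview, Strategy Workshop, Budget Call, Research Briefing.
Outreach Workshop starts exactly when Vendor Readout ends (back-to-back, no overlap), so Vendor Readout has no further overlaps.
Safety Huddle starts before Outreach Workshop ends → Outreach Workshop and Safety Huddle overlap.
Planning Call starts after Outreach Workshop ends, so Outreach Workshop has no further overlaps.
Planning Call starts after Safety Huddle ends, so Safety Huddle has no further overlaps.
Onboarding Interview starts after Planning Call ends, so Planning Call has no further overlaps.
Strategy Workshop starts before Onboarding Interview ends → Onboarding Interview and Strategy Workshop overlap.
Budget Call starts after Onboarding Interview ends, so Onboarding Interview has no further overlaps.
Budget Call starts after Strategy Workshop ends, so Strategy Workshop has no further overlaps.
Research Briefing starts after Budget Call ends.

Onboarding Interview & Strategy Workshop, Outreach Workshop & Safety Huddle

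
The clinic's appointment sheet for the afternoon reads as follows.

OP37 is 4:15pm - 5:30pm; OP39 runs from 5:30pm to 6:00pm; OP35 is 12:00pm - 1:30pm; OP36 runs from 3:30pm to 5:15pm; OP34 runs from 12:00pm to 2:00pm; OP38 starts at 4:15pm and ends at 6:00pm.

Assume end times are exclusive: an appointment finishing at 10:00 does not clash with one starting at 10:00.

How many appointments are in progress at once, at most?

3

Sweep the timeline, counting +1 at each start and −1 at each end (ends before starts at a tie):
12:00pm start OP34 → 1
12:00pm start OP35 → 2
1:30pm end OP35 → 1
2:00pm end OP34 → 0
3:30pm start OP36 → 1
4:15pm start OP37 → 2
4:15pm start OP38 → 3
5:15pm end OP36 → 2
5:30pm end OP37 → 1
5:30pm start OP39 → 2
6:00pm end OP38 → 1
6:00pm end OP39 → 0
Peak is 3, at 4:15pm (OP36, OP37, OP38).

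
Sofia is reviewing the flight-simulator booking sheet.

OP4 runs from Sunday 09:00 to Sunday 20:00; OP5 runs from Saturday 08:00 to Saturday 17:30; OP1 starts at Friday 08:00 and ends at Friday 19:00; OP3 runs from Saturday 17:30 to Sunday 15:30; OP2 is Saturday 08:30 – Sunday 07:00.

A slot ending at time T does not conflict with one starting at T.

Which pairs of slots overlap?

OP2 & OP3, OP2 & OP5, OP3 & OP4

Sorted by start: OP1, OP5, OP2, OP3, OP4.
OP5 starts after OP1 ends, so OP1 has no further overlaps.
OP2 starts before OP5 ends → OP5 and OP2 overlap.
OP3 starts exactly when OP5 ends (back-to-back, no overlap), so OP5 has no further overlaps.
OP3 starts before OP2 ends → OP2 and OP3 overlap.
OP4 starts after OP2 ends.
OP4 starts before OP3 ends → OP3 and OP4 overlap.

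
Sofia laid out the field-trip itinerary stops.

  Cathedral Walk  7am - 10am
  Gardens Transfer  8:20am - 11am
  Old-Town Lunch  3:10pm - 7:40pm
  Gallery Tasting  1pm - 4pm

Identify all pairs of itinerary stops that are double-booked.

Check each pair: they overlap iff neither finishes before the other starts.
Sorted by start: Cathedral Walk, Gardens Transfer, Gallery Tasting, Old-Town Lunch.
Gardens Transfer starts before Cathedral Walk ends → Cathedral Walk and Gardens Transfer overlap.
Gallery Tasting starts after Cathedral Walk ends — done with Cathedral Walk.
Gallery Tasting starts after Gardens Transfer ends — done with Gardens Transfer.
Old-Town Lunch starts before Gallery Tasting ends → Gallery Tasting and Old-Town Lunch overlap.

Cathedral Walk & Gardens Transfer, Gallery Tasting & Old-Town Lunch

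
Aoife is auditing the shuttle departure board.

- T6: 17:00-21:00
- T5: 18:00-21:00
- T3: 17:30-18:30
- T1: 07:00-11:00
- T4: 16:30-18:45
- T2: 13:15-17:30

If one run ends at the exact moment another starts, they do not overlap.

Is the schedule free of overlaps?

No

Sorted by start: T1, T2, T4, T6, T3, T5.
T2 starts after T1 ends; T1 is clear from here.
T4 starts before T2 ends → T2 and T4 overlap.
That's a conflict, so the schedule is not conflict-free.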